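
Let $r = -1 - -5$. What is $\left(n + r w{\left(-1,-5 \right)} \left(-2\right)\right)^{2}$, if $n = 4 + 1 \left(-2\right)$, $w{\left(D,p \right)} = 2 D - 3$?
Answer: $1764$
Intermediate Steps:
$w{\left(D,p \right)} = -3 + 2 D$
$r = 4$ ($r = -1 + 5 = 4$)
$n = 2$ ($n = 4 - 2 = 2$)
$\left(n + r w{\left(-1,-5 \right)} \left(-2\right)\right)^{2} = \left(2 + 4 \left(-3 + 2 \left(-1\right)\right) \left(-2\right)\right)^{2} = \left(2 + 4 \left(-3 - 2\right) \left(-2\right)\right)^{2} = \left(2 + 4 \left(-5\right) \left(-2\right)\right)^{2} = \left(2 - -40\right)^{2} = \left(2 + 40\right)^{2} = 42^{2} = 1764$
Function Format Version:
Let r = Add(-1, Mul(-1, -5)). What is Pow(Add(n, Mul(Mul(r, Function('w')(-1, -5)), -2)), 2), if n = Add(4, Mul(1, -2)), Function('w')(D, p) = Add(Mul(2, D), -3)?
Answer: 1764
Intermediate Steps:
Function('w')(D, p) = Add(-3, Mul(2, D))
r = 4 (r = Add(-1, 5) = 4)
n = 2 (n = Add(4, -2) = 2)
Pow(Add(n, Mul(Mul(r, Function('w')(-1, -5)), -2)), 2) = Pow(Add(2, Mul(Mul(4, Add(-3, Mul(2, -1))), -2)), 2) = Pow(Add(2, Mul(Mul(4, Add(-3, -2)), -2)), 2) = Pow(Add(2, Mul(Mul(4, -5), -2)), 2) = Pow(Add(2, Mul(-20, -2)), 2) = Pow(Add(2, 40), 2) = Pow(42, 2) = 1764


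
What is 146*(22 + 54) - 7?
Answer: 11089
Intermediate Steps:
146*(22 + 54) - 7 = 146*76 - 7 = 11096 - 7 = 11089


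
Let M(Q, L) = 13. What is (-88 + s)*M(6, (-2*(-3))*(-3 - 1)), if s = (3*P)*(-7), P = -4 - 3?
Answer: 767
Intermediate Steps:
P = -7
s = 147 (s = (3*(-7))*(-7) = -21*(-7) = 147)
(-88 + s)*M(6, (-2*(-3))*(-3 - 1)) = (-88 + 147)*13 = 59*13 = 767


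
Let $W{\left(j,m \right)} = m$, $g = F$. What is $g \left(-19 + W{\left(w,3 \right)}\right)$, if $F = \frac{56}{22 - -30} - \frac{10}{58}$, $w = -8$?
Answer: $- \frac{5456}{377} \approx -14.472$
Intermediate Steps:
$F = \frac{341}{377}$ ($F = \frac{56}{22 + 30} - \frac{5}{29} = \frac{56}{52} - \frac{5}{29} = 56 \cdot \frac{1}{52} - \frac{5}{29} = \frac{14}{13} - \frac{5}{29} = \frac{341}{377} \approx 0.90451$)
$g = \frac{341}{377} \approx 0.90451$
$g \left(-19 + W{\left(w,3 \right)}\right) = \frac{341 \left(-19 + 3\right)}{377} = \frac{341}{377} \left(-16\right) = - \frac{5456}{377}$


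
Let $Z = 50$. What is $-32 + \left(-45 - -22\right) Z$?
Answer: $-1182$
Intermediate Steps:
$-32 + \left(-45 - -22\right) Z = -32 + \left(-45 - -22\right) 50 = -32 + \left(-45 + 22\right) 50 = -32 - 1150 = -1182$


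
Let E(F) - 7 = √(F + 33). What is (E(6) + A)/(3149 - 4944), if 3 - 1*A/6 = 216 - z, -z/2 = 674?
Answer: 9359/1795 - √39/1795 ≈ 5.2104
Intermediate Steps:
z = -1348 (z = -2*674 = -1348)
E(F) = 7 + √(33 + F) (E(F) = 7 + √(F + 33) = 7 + √(33 + F))
A = -9366 (A = 18 - 6*(216 - 1*(-1348)) = 18 - 6*(216 + 1348) = 18 - 6*1564 = 18 - 9384 = -9366)
(E(6) + A)/(3149 - 4944) = ((7 + √(33 + 6)) - 9366)/(3149 - 4944) = ((7 + √39) - 9366)/(-1795) = (-9359 + √39)*(-1/1795) = 9359/1795 - √39/1795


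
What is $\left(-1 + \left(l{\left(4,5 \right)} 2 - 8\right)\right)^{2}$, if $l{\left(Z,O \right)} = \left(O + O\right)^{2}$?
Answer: $36481$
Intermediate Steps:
$l{\left(Z,O \right)} = 4 O^{2}$ ($l{\left(Z,O \right)} = \left(2 O\right)^{2} = 4 O^{2}$)
$\left(-1 + \left(l{\left(4,5 \right)} 2 - 8\right)\right)^{2} = \left(-1 + \left(4 \cdot 5^{2} \cdot 2 - 8\right)\right)^{2} = \left(-1 - \left(8 - 4 \cdot 25 \cdot 2\right)\right)^{2} = \left(-1 + \left(100 \cdot 2 - 8\right)\right)^{2} = \left(-1 + \left(200 - 8\right)\right)^{2} = \left(-1 + 192\right)^{2} = 191^{2} = 36481$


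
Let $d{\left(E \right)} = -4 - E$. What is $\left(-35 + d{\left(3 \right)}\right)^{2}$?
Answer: $1764$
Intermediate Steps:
$\left(-35 + d{\left(3 \right)}\right)^{2} = \left(-35 - 7\right)^{2} = \left(-42\right)^{2} = 1764$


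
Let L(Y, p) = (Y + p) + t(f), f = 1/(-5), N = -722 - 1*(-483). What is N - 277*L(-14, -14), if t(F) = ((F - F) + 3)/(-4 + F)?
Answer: 54004/7 ≈ 7714.9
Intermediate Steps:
N = -239 (N = -722 + 483 = -239)
f = -⅕ (f = 1*(-⅕) = -⅕ ≈ -0.20000)
t(F) = 3/(-4 + F) (t(F) = (0 + 3)/(-4 + F) = 3/(-4 + F))
L(Y, p) = -5/7 + Y + p (L(Y, p) = (Y + p) + 3/(-4 - ⅕) = (Y + p) + 3/(-21/5) = (Y + p) + 3*(-5/21) = (Y + p) - 5/7 = -5/7 + Y + p)
N - 277*L(-14, -14) = -239 - 277*(-5/7 - 14 - 14) = -239 - 277*(-201/7) = -239 + 55677/7 = 54004/7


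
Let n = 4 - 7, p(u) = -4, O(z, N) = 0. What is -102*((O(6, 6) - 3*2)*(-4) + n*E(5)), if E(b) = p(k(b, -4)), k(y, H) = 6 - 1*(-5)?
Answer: -3672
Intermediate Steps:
k(y, H) = 11 (k(y, H) = 6 + 5 = 11)
E(b) = -4
n = -3
-102*((O(6, 6) - 3*2)*(-4) + n*E(5)) = -102*((0 - 3*2)*(-4) - 3*(-4)) = -102*((0 - 6)*(-4) + 12) = -102*(-6*(-4) + 12) = -102*(24 + 12) = -102*36 = -3672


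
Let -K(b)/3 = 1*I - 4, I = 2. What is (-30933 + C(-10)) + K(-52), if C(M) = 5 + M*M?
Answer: -30822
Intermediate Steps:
C(M) = 5 + M**2
K(b) = 6 (K(b) = -3*(1*2 - 4) = -3*(2 - 4) = -3*(-2) = 6)
(-30933 + C(-10)) + K(-52) = (-30933 + (5 + (-10)**2)) + 6 = (-30933 + (5 + 100)) + 6 = (-30933 + 105) + 6 = -30828 + 6 = -30822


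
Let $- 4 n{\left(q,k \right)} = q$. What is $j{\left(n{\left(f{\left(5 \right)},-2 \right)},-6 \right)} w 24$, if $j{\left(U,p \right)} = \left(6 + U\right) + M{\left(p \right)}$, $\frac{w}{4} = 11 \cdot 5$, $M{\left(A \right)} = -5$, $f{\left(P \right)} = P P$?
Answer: $-27720$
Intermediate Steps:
$f{\left(P \right)} = P^{2}$
$n{\left(q,k \right)} = - \frac{q}{4}$
$w = 220$ ($w = 4 \cdot 11 \cdot 5 = 4 \cdot 55 = 220$)
$j{\left(U,p \right)} = 1 + U$ ($j{\left(U,p \right)} = \left(6 + U\right) - 5 = 1 + U$)
$j{\left(n{\left(f{\left(5 \right)},-2 \right)},-6 \right)} w 24 = \left(1 - \frac{5^{2}}{4}\right) 220 \cdot 24 = \left(1 - \frac{25}{4}\right) 220 \cdot 24 = \left(- \frac{21}{4}\right) 220 \cdot 24 = \left(-1155\right) 24 = -27720$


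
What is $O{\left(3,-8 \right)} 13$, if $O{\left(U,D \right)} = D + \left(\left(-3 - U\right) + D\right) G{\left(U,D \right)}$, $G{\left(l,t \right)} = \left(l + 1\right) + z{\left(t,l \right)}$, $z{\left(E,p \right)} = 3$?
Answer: $-1378$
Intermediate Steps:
$G{\left(l,t \right)} = 4 + l$ ($G{\left(l,t \right)} = \left(l + 1\right) + 3 = \left(1 + l\right) + 3 = 4 + l$)
$O{\left(U,D \right)} = D + \left(4 + U\right) \left(-3 + D - U\right)$ ($O{\left(U,D \right)} = D + \left(\left(-3 - U\right) + D\right) \left(4 + U\right) = D + \left(-3 + D - U\right) \left(4 + U\right) = D + \left(4 + U\right) \left(-3 + D - U\right)$)
$O{\left(3,-8 \right)} 13 = \left(-12 - 3^{2} - 21 + 5 \left(-8\right) - 24\right) 13 = \left(-12 - 9 - 21 - 40 - 24\right) 13 = \left(-106\right) 13 = -1378$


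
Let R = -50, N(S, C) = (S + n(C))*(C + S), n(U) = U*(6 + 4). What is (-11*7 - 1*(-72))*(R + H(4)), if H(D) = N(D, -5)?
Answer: 20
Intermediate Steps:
n(U) = 10*U (n(U) = U*10 = 10*U)
N(S, C) = (C + S)*(S + 10*C) (N(S, C) = (S + 10*C)*(C + S) = (C + S)*(S + 10*C))
H(D) = 250 + D**2 - 55*D (H(D) = D**2 + 10*(-5)**2 + 11*(-5)*D = D**2 + 10*25 - 55*D = D**2 + 250 - 55*D = 250 + D**2 - 55*D)
(-11*7 - 1*(-72))*(R + H(4)) = (-11*7 - 1*(-72))*(-50 + (250 + 4**2 - 55*4)) = (-77 + 72)*(-50 + (250 + 16 - 220)) = -5*(-50 + 46) = -5*(-4) = 20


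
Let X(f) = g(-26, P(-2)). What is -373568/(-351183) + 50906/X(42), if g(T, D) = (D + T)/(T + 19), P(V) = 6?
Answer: 62574361973/3511830 ≈ 17818.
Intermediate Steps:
g(T, D) = (D + T)/(19 + T)
X(f) = 20/7 (X(f) = (6 - 26)/(19 - 26) = -20/(-7) = -1/7*(-20) = 20/7)
-373568/(-351183) + 50906/X(42) = -373568/(-351183) + 50906/(20/7) = -373568*(-1/351183) + 50906*(7/20) = 373568/351183 + 178171/10 = 62574361973/3511830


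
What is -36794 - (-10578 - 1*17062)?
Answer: -9154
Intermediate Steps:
-36794 - (-10578 - 1*17062) = -36794 - (-10578 - 17062) = -36794 - 1*(-27640) = -36794 + 27640 = -9154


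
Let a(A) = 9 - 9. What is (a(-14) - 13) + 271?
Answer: 258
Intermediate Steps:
a(A) = 0
(a(-14) - 13) + 271 = (0 - 13) + 271 = -13 + 271 = 258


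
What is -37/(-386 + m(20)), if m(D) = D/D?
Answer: 37/385 ≈ 0.096104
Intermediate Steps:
m(D) = 1
-37/(-386 + m(20)) = -37/(-386 + 1) = -37/(-385) = -37*(-1/385) = 37/385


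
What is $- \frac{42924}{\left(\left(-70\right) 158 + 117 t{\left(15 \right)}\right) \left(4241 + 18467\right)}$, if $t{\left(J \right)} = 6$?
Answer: $\frac{1533}{8400338} \approx 0.00018249$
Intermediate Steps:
$- \frac{42924}{\left(\left(-70\right) 158 + 117 t{\left(15 \right)}\right) \left(4241 + 18467\right)} = - \frac{42924}{\left(\left(-70\right) 158 + 117 \cdot 6\right) \left(4241 + 18467\right)} = - \frac{42924}{\left(-11060 + 702\right) 22708} = - \frac{42924}{\left(-10358\right) 22708} = - \frac{42924}{-235209464} = \left(-42924\right) \left(- \frac{1}{235209464}\right) = \frac{1533}{8400338}$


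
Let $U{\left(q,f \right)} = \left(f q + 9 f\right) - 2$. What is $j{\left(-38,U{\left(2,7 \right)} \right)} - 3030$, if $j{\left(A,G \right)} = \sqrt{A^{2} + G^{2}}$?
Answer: $-3030 + \sqrt{7069} \approx -2945.9$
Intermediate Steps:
$U{\left(q,f \right)} = -2 + 9 f + f q$ ($U{\left(q,f \right)} = \left(9 f + f q\right) - 2 = -2 + 9 f + f q$)
$j{\left(-38,U{\left(2,7 \right)} \right)} - 3030 = \sqrt{\left(-38\right)^{2} + \left(-2 + 9 \cdot 7 + 7 \cdot 2\right)^{2}} - 3030 = \sqrt{1444 + \left(-2 + 63 + 14\right)^{2}} - 3030 = \sqrt{1444 + 75^{2}} - 3030 = \sqrt{1444 + 5625} - 3030 = \sqrt{7069} - 3030 = -3030 + \sqrt{7069}$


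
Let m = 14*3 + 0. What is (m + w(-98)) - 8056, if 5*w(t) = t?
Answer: -40168/5 ≈ -8033.6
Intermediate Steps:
w(t) = t/5
m = 42 (m = 42 + 0 = 42)
(m + w(-98)) - 8056 = (42 + (⅕)*(-98)) - 8056 = (42 - 98/5) - 8056 = 112/5 - 8056 = -40168/5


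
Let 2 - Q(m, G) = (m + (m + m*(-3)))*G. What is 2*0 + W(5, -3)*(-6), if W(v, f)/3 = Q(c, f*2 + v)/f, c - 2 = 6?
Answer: -36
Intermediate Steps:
c = 8 (c = 2 + 6 = 8)
Q(m, G) = 2 + G*m (Q(m, G) = 2 - (m + (m + m*(-3)))*G = 2 - (m + (m - 3*m))*G = 2 - (m - 2*m)*G = 2 - (-m)*G = 2 - (-1)*G*m = 2 + G*m)
W(v, f) = 3*(2 + 8*v + 16*f)/f (W(v, f) = 3*((2 + (f*2 + v)*8)/f) = 3*((2 + (2*f + v)*8)/f) = 3*((2 + (v + 2*f)*8)/f) = 3*((2 + (8*v + 16*f))/f) = 3*((2 + 8*v + 16*f)/f) = 3*(2 + 8*v + 16*f)/f)
2*0 + W(5, -3)*(-6) = 2*0 + (6*(1 + 4*5 + 8*(-3))/(-3))*(-6) = 0 + (6*(-⅓)*(1 + 20 - 24))*(-6) = 0 + (6*(-⅓)*(-3))*(-6) = 0 + 6*(-6) = 0 - 36 = -36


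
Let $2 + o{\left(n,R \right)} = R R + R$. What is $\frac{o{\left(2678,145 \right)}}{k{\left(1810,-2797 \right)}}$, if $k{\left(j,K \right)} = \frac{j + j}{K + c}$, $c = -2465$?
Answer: $- \frac{27846504}{905} \approx -30770.0$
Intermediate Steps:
$k{\left(j,K \right)} = \frac{2 j}{-2465 + K}$ ($k{\left(j,K \right)} = \frac{j + j}{K - 2465} = \frac{2 j}{-2465 + K}$)
$o{\left(n,R \right)} = -2 + R + R^{2}$ ($o{\left(n,R \right)} = -2 + \left(R R + R\right) = -2 + \left(R^{2} + R\right) = -2 + \left(R + R^{2}\right) = -2 + R + R^{2}$)
$\frac{o{\left(2678,145 \right)}}{k{\left(1810,-2797 \right)}} = \frac{-2 + 145 + 145^{2}}{2 \cdot 1810 \frac{1}{-2465 - 2797}} = \frac{-2 + 145 + 21025}{2 \cdot 1810 \frac{1}{-5262}} = \frac{21168}{2 \cdot 1810 \left(- \frac{1}{5262}\right)} = \frac{21168}{- \frac{1810}{2631}} = 21168 \left(- \frac{2631}{1810}\right) = - \frac{27846504}{905}$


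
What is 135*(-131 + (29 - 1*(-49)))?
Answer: -7155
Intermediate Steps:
135*(-131 + (29 - 1*(-49))) = 135*(-131 + (29 + 49)) = 135*(-131 + 78) = 135*(-53) = -7155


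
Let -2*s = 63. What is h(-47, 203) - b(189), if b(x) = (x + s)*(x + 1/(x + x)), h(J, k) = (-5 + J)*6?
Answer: -360959/12 ≈ -30080.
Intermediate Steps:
s = -63/2 (s = -1/2*63 = -63/2 ≈ -31.500)
h(J, k) = -30 + 6*J
b(x) = (-63/2 + x)*(x + 1/(2*x)) (b(x) = (x - 63/2)*(x + 1/(x + x)) = (-63/2 + x)*(x + 1/(2*x)))
h(-47, 203) - b(189) = (-30 + 6*(-47)) - (1/2 + 189**2 - 63/2*189 - 63/4/189) = (-30 - 282) - (1/2 + 35721 - 11907/2 - 63/4*1/189) = -312 - (1/2 + 35721 - 11907/2 - 1/12) = -312 - 1*357215/12 = -312 - 357215/12 = -360959/12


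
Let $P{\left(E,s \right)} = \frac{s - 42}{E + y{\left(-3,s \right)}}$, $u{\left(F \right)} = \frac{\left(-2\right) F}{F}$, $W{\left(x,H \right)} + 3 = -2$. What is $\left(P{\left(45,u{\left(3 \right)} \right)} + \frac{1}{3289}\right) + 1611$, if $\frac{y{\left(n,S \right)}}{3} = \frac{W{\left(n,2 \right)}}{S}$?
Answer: $\frac{556061468}{345345} \approx 1610.2$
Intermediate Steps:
$W{\left(x,H \right)} = -5$ ($W{\left(x,H \right)} = -3 - 2 = -5$)
$y{\left(n,S \right)} = - \frac{15}{S}$ ($y{\left(n,S \right)} = 3 \left(- \frac{5}{S}\right) = - \frac{15}{S}$)
$u{\left(F \right)} = -2$
$P{\left(E,s \right)} = \frac{-42 + s}{E - \frac{15}{s}}$ ($P{\left(E,s \right)} = \frac{s - 42}{E - \frac{15}{s}} = \frac{-42 + s}{E - \frac{15}{s}}$)
$\left(P{\left(45,u{\left(3 \right)} \right)} + \frac{1}{3289}\right) + 1611 = \left(- \frac{2 \left(-42 - 2\right)}{-15 + 45 \left(-2\right)} + \frac{1}{3289}\right) + 1611 = \left(\left(-2\right) \frac{1}{-15 - 90} \left(-44\right) + \frac{1}{3289}\right) + 1611 = \left(\left(-2\right) \frac{1}{-105} \left(-44\right) + \frac{1}{3289}\right) + 1611 = \left(\left(-2\right) \left(- \frac{1}{105}\right) \left(-44\right) + \frac{1}{3289}\right) + 1611 = \left(- \frac{88}{105} + \frac{1}{3289}\right) + 1611 = - \frac{289327}{345345} + 1611 = \frac{556061468}{345345}$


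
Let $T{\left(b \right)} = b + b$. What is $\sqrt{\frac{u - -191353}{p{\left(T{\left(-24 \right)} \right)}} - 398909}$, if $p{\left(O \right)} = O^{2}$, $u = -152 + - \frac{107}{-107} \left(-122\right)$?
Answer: $\frac{i \sqrt{102099473}}{16} \approx 631.53 i$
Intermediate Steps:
$u = -274$ ($u = -152 + \left(-107\right) \left(- \frac{1}{107}\right) \left(-122\right) = -152 + 1 \left(-122\right) = -152 - 122 = -274$)
$T{\left(b \right)} = 2 b$
$\sqrt{\frac{u - -191353}{p{\left(T{\left(-24 \right)} \right)}} - 398909} = \sqrt{\frac{-274 - -191353}{\left(2 \left(-24\right)\right)^{2}} - 398909} = \sqrt{\frac{-274 + 191353}{\left(-48\right)^{2}} - 398909} = \sqrt{\frac{191079}{2304} - 398909} = \sqrt{191079 \cdot \frac{1}{2304} - 398909} = \sqrt{\frac{21231}{256} - 398909} = \sqrt{- \frac{102099473}{256}} = \frac{i \sqrt{102099473}}{16}$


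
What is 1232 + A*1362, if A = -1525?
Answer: -2075818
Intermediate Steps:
1232 + A*1362 = 1232 - 1525*1362 = 1232 - 2077050 = -2075818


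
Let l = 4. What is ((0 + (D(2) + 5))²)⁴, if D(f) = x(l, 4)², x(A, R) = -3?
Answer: 1475789056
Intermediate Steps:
D(f) = 9 (D(f) = (-3)² = 9)
((0 + (D(2) + 5))²)⁴ = ((0 + (9 + 5))²)⁴ = ((0 + 14)²)⁴ = (14²)⁴ = 196⁴ = 1475789056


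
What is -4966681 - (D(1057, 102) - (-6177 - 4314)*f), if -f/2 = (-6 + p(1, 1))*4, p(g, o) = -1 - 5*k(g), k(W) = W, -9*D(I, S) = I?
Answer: -53763296/9 ≈ -5.9737e+6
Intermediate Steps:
D(I, S) = -I/9
p(g, o) = -1 - 5*g
f = 96 (f = -2*(-6 + (-1 - 5*1))*4 = -2*(-6 + (-1 - 5))*4 = -2*(-6 - 6)*4 = -(-24)*4 = -2*(-48) = 96)
-4966681 - (D(1057, 102) - (-6177 - 4314)*f) = -4966681 - (-1/9*1057 - (-6177 - 4314)*96) = -4966681 - (-1057/9 - (-10491)*96) = -4966681 - (-1057/9 - 1*(-1007136)) = -4966681 - (-1057/9 + 1007136) = -4966681 - 1*9063167/9 = -4966681 - 9063167/9 = -53763296/9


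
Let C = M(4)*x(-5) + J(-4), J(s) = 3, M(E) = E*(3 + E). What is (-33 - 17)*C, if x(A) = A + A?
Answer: 13850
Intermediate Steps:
x(A) = 2*A
C = -277 (C = (4*(3 + 4))*(2*(-5)) + 3 = (4*7)*(-10) + 3 = 28*(-10) + 3 = -280 + 3 = -277)
(-33 - 17)*C = (-33 - 17)*(-277) = -50*(-277) = 13850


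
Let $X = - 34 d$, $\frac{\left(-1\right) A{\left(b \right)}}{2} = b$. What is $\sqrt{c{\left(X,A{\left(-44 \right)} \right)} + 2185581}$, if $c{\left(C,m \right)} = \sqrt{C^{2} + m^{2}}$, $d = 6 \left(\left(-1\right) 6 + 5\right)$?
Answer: $\sqrt{2185581 + 4 \sqrt{3085}} \approx 1478.4$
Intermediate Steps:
$A{\left(b \right)} = - 2 b$
$d = -6$ ($d = 6 \left(-6 + 5\right) = 6 \left(-1\right) = -6$)
$X = 204$ ($X = \left(-34\right) \left(-6\right) = 204$)
$\sqrt{c{\left(X,A{\left(-44 \right)} \right)} + 2185581} = \sqrt{\sqrt{204^{2} + \left(\left(-2\right) \left(-44\right)\right)^{2}} + 2185581} = \sqrt{\sqrt{41616 + 88^{2}} + 2185581} = \sqrt{\sqrt{41616 + 7744} + 2185581} = \sqrt{\sqrt{49360} + 2185581} = \sqrt{4 \sqrt{3085} + 2185581} = \sqrt{2185581 + 4 \sqrt{3085}}$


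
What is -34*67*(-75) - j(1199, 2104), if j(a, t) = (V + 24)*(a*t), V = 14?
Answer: -95691598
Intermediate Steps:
j(a, t) = 38*a*t (j(a, t) = (14 + 24)*(a*t) = 38*(a*t) = 38*a*t)
-34*67*(-75) - j(1199, 2104) = -34*67*(-75) - 38*1199*2104 = -2278*(-75) - 1*95862448 = 170850 - 95862448 = -95691598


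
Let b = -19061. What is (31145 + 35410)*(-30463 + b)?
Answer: -3296069820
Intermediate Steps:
(31145 + 35410)*(-30463 + b) = (31145 + 35410)*(-30463 - 19061) = 66555*(-49524) = -3296069820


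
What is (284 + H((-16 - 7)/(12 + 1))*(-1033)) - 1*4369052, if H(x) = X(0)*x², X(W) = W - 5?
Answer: -735589507/169 ≈ -4.3526e+6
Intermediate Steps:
X(W) = -5 + W
H(x) = -5*x² (H(x) = (-5 + 0)*x² = -5*x²)
(284 + H((-16 - 7)/(12 + 1))*(-1033)) - 1*4369052 = (284 - 5*(-16 - 7)²/(12 + 1)²*(-1033)) - 1*4369052 = (284 - 5*(-23/13)²*(-1033)) - 4369052 = (284 - 5*529/169*(-1033)) - 4369052 = (284 - 2645/169*(-1033)) - 4369052 = (284 + 2732285/169) - 4369052 = 2780281/169 - 4369052 = -735589507/169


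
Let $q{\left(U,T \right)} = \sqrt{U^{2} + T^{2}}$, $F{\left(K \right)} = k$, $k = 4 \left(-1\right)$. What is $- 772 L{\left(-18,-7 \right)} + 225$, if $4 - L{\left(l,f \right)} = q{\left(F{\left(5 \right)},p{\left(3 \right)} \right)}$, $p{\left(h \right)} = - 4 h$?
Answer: $-2863 + 3088 \sqrt{10} \approx 6902.1$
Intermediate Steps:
$k = -4$
$F{\left(K \right)} = -4$
$q{\left(U,T \right)} = \sqrt{T^{2} + U^{2}}$
$L{\left(l,f \right)} = 4 - 4 \sqrt{10}$ ($L{\left(l,f \right)} = 4 - \sqrt{\left(\left(-4\right) 3\right)^{2} + \left(-4\right)^{2}} = 4 - \sqrt{\left(-12\right)^{2} + 16} = 4 - \sqrt{144 + 16} = 4 - \sqrt{160} = 4 - 4 \sqrt{10}$)
$- 772 L{\left(-18,-7 \right)} + 225 = - 772 \left(4 - 4 \sqrt{10}\right) + 225 = \left(-3088 + 3088 \sqrt{10}\right) + 225 = -2863 + 3088 \sqrt{10}$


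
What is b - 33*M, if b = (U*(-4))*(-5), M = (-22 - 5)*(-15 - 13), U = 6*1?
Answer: -24828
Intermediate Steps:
U = 6
M = 756 (M = -27*(-28) = 756)
b = 120 (b = (6*(-4))*(-5) = -24*(-5) = 120)
b - 33*M = 120 - 33*756 = 120 - 24948 = -24828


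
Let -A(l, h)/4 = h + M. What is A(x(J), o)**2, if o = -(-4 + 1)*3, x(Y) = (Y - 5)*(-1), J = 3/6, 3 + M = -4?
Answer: 64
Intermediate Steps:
M = -7 (M = -3 - 4 = -7)
J = 1/2 (J = 3*(1/6) = 1/2 ≈ 0.50000)
x(Y) = 5 - Y (x(Y) = (-5 + Y)*(-1) = 5 - Y)
o = 9 (o = -(-3)*3 = -1*(-9) = 9)
A(l, h) = 28 - 4*h (A(l, h) = -4*(h - 7) = -4*(-7 + h) = 28 - 4*h)
A(x(J), o)**2 = (28 - 4*9)**2 = (28 - 36)**2 = (-8)**2 = 64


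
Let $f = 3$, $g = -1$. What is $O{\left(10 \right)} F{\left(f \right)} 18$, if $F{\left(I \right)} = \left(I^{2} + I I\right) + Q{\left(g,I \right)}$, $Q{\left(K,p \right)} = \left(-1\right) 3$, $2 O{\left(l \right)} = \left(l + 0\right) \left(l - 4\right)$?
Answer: $8100$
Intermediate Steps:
$O{\left(l \right)} = \frac{l \left(-4 + l\right)}{2}$ ($O{\left(l \right)} = \frac{\left(l + 0\right) \left(l - 4\right)}{2} = \frac{l \left(-4 + l\right)}{2}$)
$Q{\left(K,p \right)} = -3$
$F{\left(I \right)} = -3 + 2 I^{2}$ ($F{\left(I \right)} = \left(I^{2} + I I\right) - 3 = \left(I^{2} + I^{2}\right) - 3 = 2 I^{2} - 3 = -3 + 2 I^{2}$)
$O{\left(10 \right)} F{\left(f \right)} 18 = \frac{1}{2} \cdot 10 \left(-4 + 10\right) \left(-3 + 2 \cdot 3^{2}\right) 18 = \frac{1}{2} \cdot 10 \cdot 6 \left(-3 + 2 \cdot 9\right) 18 = 30 \left(-3 + 18\right) 18 = 30 \cdot 15 \cdot 18 = 450 \cdot 18 = 8100$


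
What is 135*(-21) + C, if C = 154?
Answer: -2681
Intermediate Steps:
135*(-21) + C = 135*(-21) + 154 = -2835 + 154 = -2681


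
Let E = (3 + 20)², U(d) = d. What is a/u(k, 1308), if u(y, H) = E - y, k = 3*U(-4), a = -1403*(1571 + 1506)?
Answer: -4317031/541 ≈ -7979.7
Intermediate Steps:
a = -4317031 (a = -1403*3077 = -4317031)
k = -12 (k = 3*(-4) = -12)
E = 529 (E = 23² = 529)
u(y, H) = 529 - y
a/u(k, 1308) = -4317031/(529 - 1*(-12)) = -4317031/(529 + 12) = -4317031/541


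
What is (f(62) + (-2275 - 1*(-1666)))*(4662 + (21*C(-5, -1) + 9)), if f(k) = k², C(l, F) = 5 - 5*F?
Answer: 15790035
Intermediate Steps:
(f(62) + (-2275 - 1*(-1666)))*(4662 + (21*C(-5, -1) + 9)) = (62² + (-2275 - 1*(-1666)))*(4662 + (21*(5 - 5*(-1)) + 9)) = (3844 + (-2275 + 1666))*(4662 + (21*(5 + 5) + 9)) = (3844 - 609)*(4662 + (21*10 + 9)) = 3235*(4662 + (210 + 9)) = 3235*(4662 + 219) = 3235*4881 = 15790035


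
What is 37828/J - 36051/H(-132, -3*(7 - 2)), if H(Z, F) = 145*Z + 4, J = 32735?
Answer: 1904006093/626416960 ≈ 3.0395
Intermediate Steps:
H(Z, F) = 4 + 145*Z
37828/J - 36051/H(-132, -3*(7 - 2)) = 37828/32735 - 36051/(4 + 145*(-132)) = 37828*(1/32735) - 36051/(4 - 19140) = 37828/32735 - 36051/(-19136) = 37828/32735 - 36051*(-1/19136) = 37828/32735 + 36051/19136 = 1904006093/626416960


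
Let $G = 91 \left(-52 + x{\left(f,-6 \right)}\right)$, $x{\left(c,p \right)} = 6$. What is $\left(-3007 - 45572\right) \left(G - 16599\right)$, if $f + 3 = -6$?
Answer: $1009714515$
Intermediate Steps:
$f = -9$ ($f = -3 - 6 = -9$)
$G = -4186$ ($G = 91 \left(-52 + 6\right) = 91 \left(-46\right) = -4186$)
$\left(-3007 - 45572\right) \left(G - 16599\right) = \left(-3007 - 45572\right) \left(-4186 - 16599\right) = \left(-48579\right) \left(-20785\right) = 1009714515$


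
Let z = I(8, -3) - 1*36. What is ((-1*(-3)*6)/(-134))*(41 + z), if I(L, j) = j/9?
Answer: -42/67 ≈ -0.62687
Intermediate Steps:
I(L, j) = j/9 (I(L, j) = j*(⅑) = j/9)
z = -109/3 (z = (⅑)*(-3) - 1*36 = -⅓ - 36 = -109/3 ≈ -36.333)
((-1*(-3)*6)/(-134))*(41 + z) = ((-1*(-3)*6)/(-134))*(41 - 109/3) = ((3*6)*(-1/134))*(14/3) = (18*(-1/134))*(14/3) = -9/67*14/3 = -42/67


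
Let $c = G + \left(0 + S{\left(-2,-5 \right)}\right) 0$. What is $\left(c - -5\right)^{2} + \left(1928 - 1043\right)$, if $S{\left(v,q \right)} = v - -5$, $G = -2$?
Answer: $894$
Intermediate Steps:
$S{\left(v,q \right)} = 5 + v$ ($S{\left(v,q \right)} = v + 5 = 5 + v$)
$c = -2$ ($c = -2 + \left(0 + \left(5 - 2\right)\right) 0 = -2 + \left(0 + 3\right) 0 = -2 + 3 \cdot 0 = -2 + 0 = -2$)
$\left(c - -5\right)^{2} + \left(1928 - 1043\right) = \left(-2 - -5\right)^{2} + \left(1928 - 1043\right) = \left(-2 + 5\right)^{2} + 885 = 3^{2} + 885 = 9 + 885 = 894$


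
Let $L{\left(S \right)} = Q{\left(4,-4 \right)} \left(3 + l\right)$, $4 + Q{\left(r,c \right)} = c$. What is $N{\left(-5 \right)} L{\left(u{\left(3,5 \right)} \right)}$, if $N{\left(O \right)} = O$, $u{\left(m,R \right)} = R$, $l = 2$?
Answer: $200$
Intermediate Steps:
$Q{\left(r,c \right)} = -4 + c$
$L{\left(S \right)} = -40$ ($L{\left(S \right)} = \left(-4 - 4\right) \left(3 + 2\right) = \left(-8\right) 5 = -40$)
$N{\left(-5 \right)} L{\left(u{\left(3,5 \right)} \right)} = \left(-5\right) \left(-40\right) = 200$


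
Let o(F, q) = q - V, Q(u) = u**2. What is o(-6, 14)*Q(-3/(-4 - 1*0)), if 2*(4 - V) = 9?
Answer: 261/32 ≈ 8.1563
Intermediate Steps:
V = -1/2 (V = 4 - 1/2*9 = 4 - 9/2 = -1/2 ≈ -0.50000)
o(F, q) = 1/2 + q (o(F, q) = q - 1*(-1/2) = q + 1/2 = 1/2 + q)
o(-6, 14)*Q(-3/(-4 - 1*0)) = (1/2 + 14)*(-3/(-4 - 1*0))**2 = 29*(-3/(-4 + 0))**2/2 = 29*(-3/(-4))**2/2 = 29*(-3*(-1/4))**2/2 = 29*(3/4)**2/2 = (29/2)*(9/16) = 261/32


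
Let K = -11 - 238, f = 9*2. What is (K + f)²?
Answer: 53361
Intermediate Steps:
f = 18
K = -249
(K + f)² = (-249 + 18)² = (-231)² = 53361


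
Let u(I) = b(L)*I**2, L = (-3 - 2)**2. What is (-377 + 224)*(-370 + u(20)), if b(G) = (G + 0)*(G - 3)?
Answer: -33603390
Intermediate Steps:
L = 25 (L = (-5)**2 = 25)
b(G) = G*(-3 + G)
u(I) = 550*I**2 (u(I) = (25*(-3 + 25))*I**2 = (25*22)*I**2 = 550*I**2)
(-377 + 224)*(-370 + u(20)) = (-377 + 224)*(-370 + 550*20**2) = -153*(-370 + 550*400) = -153*(-370 + 220000) = -153*219630 = -33603390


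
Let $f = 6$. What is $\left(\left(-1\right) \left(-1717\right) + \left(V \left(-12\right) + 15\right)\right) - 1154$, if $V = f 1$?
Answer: $506$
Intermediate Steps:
$V = 6$ ($V = 6 \cdot 1 = 6$)
$\left(\left(-1\right) \left(-1717\right) + \left(V \left(-12\right) + 15\right)\right) - 1154 = \left(\left(-1\right) \left(-1717\right) + \left(6 \left(-12\right) + 15\right)\right) - 1154 = \left(1717 + \left(-72 + 15\right)\right) - 1154 = \left(1717 - 57\right) - 1154 = 1660 - 1154 = 506$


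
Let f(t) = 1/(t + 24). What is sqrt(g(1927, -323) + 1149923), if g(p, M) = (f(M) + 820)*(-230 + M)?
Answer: 3*sqrt(6918294890)/299 ≈ 834.54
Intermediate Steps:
f(t) = 1/(24 + t)
g(p, M) = (-230 + M)*(820 + 1/(24 + M)) (g(p, M) = (1/(24 + M) + 820)*(-230 + M) = (820 + 1/(24 + M))*(-230 + M) = (-230 + M)*(820 + 1/(24 + M)))
sqrt(g(1927, -323) + 1149923) = sqrt((-4526630 - 168919*(-323) + 820*(-323)**2)/(24 - 323) + 1149923) = sqrt((-4526630 + 54560837 + 820*104329)/(-299) + 1149923) = sqrt(-(-4526630 + 54560837 + 85549780)/299 + 1149923) = sqrt(-1/299*135583987 + 1149923) = sqrt(-135583987/299 + 1149923) = sqrt(208242990/299) = 3*sqrt(6918294890)/299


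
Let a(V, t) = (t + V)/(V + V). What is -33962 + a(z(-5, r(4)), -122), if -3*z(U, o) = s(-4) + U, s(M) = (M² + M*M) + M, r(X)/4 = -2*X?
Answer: -1561863/46 ≈ -33954.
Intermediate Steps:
r(X) = -8*X (r(X) = 4*(-2*X) = -8*X)
s(M) = M + 2*M² (s(M) = (M² + M²) + M = 2*M² + M = M + 2*M²)
z(U, o) = -28/3 - U/3 (z(U, o) = -(-4*(1 + 2*(-4)) + U)/3 = -(-4*(1 - 8) + U)/3 = -(-4*(-7) + U)/3 = -(28 + U)/3 = -28/3 - U/3)
a(V, t) = (V + t)/(2*V) (a(V, t) = (V + t)/((2*V)) = (V + t)*(1/(2*V)) = (V + t)/(2*V))
-33962 + a(z(-5, r(4)), -122) = -33962 + ((-28/3 - ⅓*(-5)) - 122)/(2*(-28/3 - ⅓*(-5))) = -33962 + ((-28/3 + 5/3) - 122)/(2*(-28/3 + 5/3)) = -33962 + (-23/3 - 122)/(2*(-23/3)) = -33962 + (½)*(-3/23)*(-389/3) = -33962 + 389/46 = -1561863/46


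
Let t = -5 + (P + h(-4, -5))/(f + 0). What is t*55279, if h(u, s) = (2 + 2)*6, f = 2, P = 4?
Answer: 497511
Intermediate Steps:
h(u, s) = 24 (h(u, s) = 4*6 = 24)
t = 9 (t = -5 + (4 + 24)/(2 + 0) = -5 + 28/2 = -5 + (½)*28 = -5 + 14 = 9)
t*55279 = 9*55279 = 497511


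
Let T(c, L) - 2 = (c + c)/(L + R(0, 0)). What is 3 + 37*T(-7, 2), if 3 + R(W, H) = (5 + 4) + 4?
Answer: 203/6 ≈ 33.833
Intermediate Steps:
R(W, H) = 10 (R(W, H) = -3 + ((5 + 4) + 4) = -3 + (9 + 4) = -3 + 13 = 10)
T(c, L) = 2 + 2*c/(10 + L) (T(c, L) = 2 + (c + c)/(L + 10) = 2 + (2*c)/(10 + L) = 2 + 2*c/(10 + L))
3 + 37*T(-7, 2) = 3 + 37*(2*(10 + 2 - 7)/(10 + 2)) = 3 + 37*(2*5/12) = 3 + 37*(2*(1/12)*5) = 3 + 37*(5/6) = 3 + 185/6 = 203/6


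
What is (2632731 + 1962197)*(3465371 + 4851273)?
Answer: 38214380381632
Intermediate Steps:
(2632731 + 1962197)*(3465371 + 4851273) = 4594928*8316644 = 38214380381632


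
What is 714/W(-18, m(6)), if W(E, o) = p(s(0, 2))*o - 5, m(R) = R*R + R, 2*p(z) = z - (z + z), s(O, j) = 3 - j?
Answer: -357/13 ≈ -27.462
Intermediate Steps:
p(z) = -z/2 (p(z) = (z - (z + z))/2 = (z - 2*z)/2 = (-z)/2 = -z/2)
m(R) = R + R² (m(R) = R² + R = R + R²)
W(E, o) = -5 - o/2 (W(E, o) = (-(3 - 1*2)/2)*o - 5 = (-(3 - 2)/2)*o - 5 = (-½*1)*o - 5 = -o/2 - 5 = -5 - o/2)
714/W(-18, m(6)) = 714/(-5 - 3*(1 + 6)) = 714/(-5 - 3*7) = 714/(-5 - ½*42) = 714/(-5 - 21) = 714/(-26) = 714*(-1/26) = -357/13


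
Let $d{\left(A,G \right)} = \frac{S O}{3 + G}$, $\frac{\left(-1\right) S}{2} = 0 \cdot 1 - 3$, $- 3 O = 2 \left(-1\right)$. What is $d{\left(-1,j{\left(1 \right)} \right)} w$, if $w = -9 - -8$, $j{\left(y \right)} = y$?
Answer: $-1$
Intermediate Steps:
$O = \frac{2}{3}$ ($O = - \frac{2 \left(-1\right)}{3} = \left(- \frac{1}{3}\right) \left(-2\right) = \frac{2}{3} \approx 0.66667$)
$S = 6$ ($S = - 2 \left(0 \cdot 1 - 3\right) = - 2 \left(0 - 3\right) = \left(-2\right) \left(-3\right) = 6$)
$d{\left(A,G \right)} = \frac{4}{3 + G}$ ($d{\left(A,G \right)} = \frac{6 \cdot \frac{2}{3}}{3 + G} = \frac{4}{3 + G}$)
$w = -1$ ($w = -9 + 8 = -1$)
$d{\left(-1,j{\left(1 \right)} \right)} w = \frac{4}{3 + 1} \left(-1\right) = \frac{4}{4} \left(-1\right) = 4 \cdot \frac{1}{4} \left(-1\right) = 1 \left(-1\right) = -1$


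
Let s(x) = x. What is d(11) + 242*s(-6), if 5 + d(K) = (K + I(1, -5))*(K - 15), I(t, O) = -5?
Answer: -1481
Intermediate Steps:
d(K) = -5 + (-15 + K)*(-5 + K) (d(K) = -5 + (K - 5)*(K - 15) = -5 + (-5 + K)*(-15 + K) = -5 + (-15 + K)*(-5 + K))
d(11) + 242*s(-6) = (70 + 11² - 20*11) + 242*(-6) = (70 + 121 - 220) - 1452 = -29 - 1452 = -1481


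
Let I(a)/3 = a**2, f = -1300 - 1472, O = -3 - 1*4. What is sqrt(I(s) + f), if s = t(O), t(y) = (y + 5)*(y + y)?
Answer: 2*I*sqrt(105) ≈ 20.494*I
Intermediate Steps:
O = -7 (O = -3 - 4 = -7)
t(y) = 2*y*(5 + y) (t(y) = (5 + y)*(2*y) = 2*y*(5 + y))
s = 28 (s = 2*(-7)*(5 - 7) = 2*(-7)*(-2) = 28)
f = -2772
I(a) = 3*a**2
sqrt(I(s) + f) = sqrt(3*28**2 - 2772) = sqrt(3*784 - 2772) = sqrt(2352 - 2772) = sqrt(-420) = 2*I*sqrt(105)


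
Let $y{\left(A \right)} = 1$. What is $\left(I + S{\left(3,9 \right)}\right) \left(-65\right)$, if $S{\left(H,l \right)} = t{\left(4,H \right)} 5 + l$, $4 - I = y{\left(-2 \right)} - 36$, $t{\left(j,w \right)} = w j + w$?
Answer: $-7995$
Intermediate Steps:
$t{\left(j,w \right)} = w + j w$ ($t{\left(j,w \right)} = j w + w = w + j w$)
$I = 39$ ($I = 4 - \left(1 - 36\right) = 4 - -35 = 4 + 35 = 39$)
$S{\left(H,l \right)} = l + 25 H$ ($S{\left(H,l \right)} = H \left(1 + 4\right) 5 + l = H 5 \cdot 5 + l = 5 H 5 + l = 25 H + l = l + 25 H$)
$\left(I + S{\left(3,9 \right)}\right) \left(-65\right) = \left(39 + \left(9 + 25 \cdot 3\right)\right) \left(-65\right) = \left(39 + \left(9 + 75\right)\right) \left(-65\right) = \left(39 + 84\right) \left(-65\right) = 123 \left(-65\right) = -7995$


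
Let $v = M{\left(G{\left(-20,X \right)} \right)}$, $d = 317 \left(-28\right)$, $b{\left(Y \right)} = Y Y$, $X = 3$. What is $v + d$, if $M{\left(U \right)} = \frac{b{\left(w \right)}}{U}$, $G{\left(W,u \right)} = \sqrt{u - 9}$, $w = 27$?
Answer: $-8876 - \frac{243 i \sqrt{6}}{2} \approx -8876.0 - 297.61 i$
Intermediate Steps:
$b{\left(Y \right)} = Y^{2}$
$d = -8876$
$G{\left(W,u \right)} = \sqrt{-9 + u}$
$M{\left(U \right)} = \frac{729}{U}$ ($M{\left(U \right)} = \frac{27^{2}}{U} = \frac{729}{U}$)
$v = - \frac{243 i \sqrt{6}}{2}$ ($v = \frac{729}{\sqrt{-9 + 3}} = \frac{729}{\sqrt{-6}} = \frac{729}{i \sqrt{6}} = 729 \left(- \frac{i \sqrt{6}}{6}\right) = - \frac{243 i \sqrt{6}}{2} \approx - 297.61 i$)
$v + d = - \frac{243 i \sqrt{6}}{2} - 8876 = -8876 - \frac{243 i \sqrt{6}}{2}$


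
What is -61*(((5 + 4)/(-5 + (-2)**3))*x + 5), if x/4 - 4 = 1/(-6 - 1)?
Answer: 31537/91 ≈ 346.56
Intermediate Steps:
x = 108/7 (x = 16 + 4/(-6 - 1) = 16 + 4/(-7) = 16 + 4*(-1/7) = 16 - 4/7 = 108/7 ≈ 15.429)
-61*(((5 + 4)/(-5 + (-2)**3))*x + 5) = -61*(((5 + 4)/(-5 + (-2)**3))*(108/7) + 5) = -61*((9/(-5 - 8))*(108/7) + 5) = -61*((9/(-13))*(108/7) + 5) = -61*((9*(-1/13))*(108/7) + 5) = -61*(-9/13*108/7 + 5) = -61*(-972/91 + 5) = -61*(-517/91) = 31537/91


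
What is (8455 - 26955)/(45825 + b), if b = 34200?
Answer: -740/3201 ≈ -0.23118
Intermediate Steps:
(8455 - 26955)/(45825 + b) = (8455 - 26955)/(45825 + 34200) = -18500/80025 = -18500*1/80025 = -740/3201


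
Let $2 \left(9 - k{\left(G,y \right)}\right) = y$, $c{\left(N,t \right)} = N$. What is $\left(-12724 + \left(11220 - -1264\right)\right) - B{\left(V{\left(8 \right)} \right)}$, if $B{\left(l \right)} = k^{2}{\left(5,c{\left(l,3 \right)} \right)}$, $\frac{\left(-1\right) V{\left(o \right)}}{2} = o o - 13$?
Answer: $-3840$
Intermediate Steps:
$k{\left(G,y \right)} = 9 - \frac{y}{2}$
$V{\left(o \right)} = 26 - 2 o^{2}$ ($V{\left(o \right)} = - 2 \left(o o - 13\right) = - 2 \left(o^{2} - 13\right) = - 2 \left(-13 + o^{2}\right) = 26 - 2 o^{2}$)
$B{\left(l \right)} = \left(9 - \frac{l}{2}\right)^{2}$
$\left(-12724 + \left(11220 - -1264\right)\right) - B{\left(V{\left(8 \right)} \right)} = \left(-12724 + \left(11220 - -1264\right)\right) - \frac{\left(-18 + \left(26 - 2 \cdot 8^{2}\right)\right)^{2}}{4} = \left(-12724 + \left(11220 + 1264\right)\right) - \frac{\left(-18 + \left(26 - 128\right)\right)^{2}}{4} = \left(-12724 + 12484\right) - \frac{\left(-18 + \left(26 - 128\right)\right)^{2}}{4} = -240 - \frac{\left(-18 - 102\right)^{2}}{4} = -240 - \frac{\left(-120\right)^{2}}{4} = -240 - \frac{1}{4} \cdot 14400 = -240 - 3600 = -3840$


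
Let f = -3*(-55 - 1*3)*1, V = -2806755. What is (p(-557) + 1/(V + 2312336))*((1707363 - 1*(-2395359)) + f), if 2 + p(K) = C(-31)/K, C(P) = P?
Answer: -2196921650943264/275391383 ≈ -7.9775e+6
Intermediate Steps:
p(K) = -2 - 31/K
f = 174 (f = -3*(-55 - 3)*1 = -3*(-58)*1 = 174*1 = 174)
(p(-557) + 1/(V + 2312336))*((1707363 - 1*(-2395359)) + f) = ((-2 - 31/(-557)) + 1/(-2806755 + 2312336))*((1707363 - 1*(-2395359)) + 174) = ((-2 - 31*(-1/557)) + 1/(-494419))*((1707363 + 2395359) + 174) = ((-2 + 31/557) - 1/494419)*(4102722 + 174) = (-1083/557 - 1/494419)*4102896 = -535456334/275391383*4102896 = -2196921650943264/275391383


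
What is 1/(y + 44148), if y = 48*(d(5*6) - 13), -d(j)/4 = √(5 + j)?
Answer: 1209/52584676 + 4*√35/39438507 ≈ 2.3592e-5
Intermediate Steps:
d(j) = -4*√(5 + j)
y = -624 - 192*√35 (y = 48*(-4*√(5 + 5*6) - 13) = 48*(-4*√(5 + 30) - 13) = 48*(-4*√35 - 13) = 48*(-13 - 4*√35) = -624 - 192*√35 ≈ -1759.9)
1/(y + 44148) = 1/((-624 - 192*√35) + 44148) = 1/(43524 - 192*√35)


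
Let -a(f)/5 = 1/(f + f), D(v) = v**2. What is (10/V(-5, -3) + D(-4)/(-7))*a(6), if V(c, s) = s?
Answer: 295/126 ≈ 2.3413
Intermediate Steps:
a(f) = -5/(2*f) (a(f) = -5/(f + f) = -5*1/(2*f) = -5/(2*f))
(10/V(-5, -3) + D(-4)/(-7))*a(6) = (10/(-3) + (-4)**2/(-7))*(-5/2/6) = (10*(-1/3) + 16*(-1/7))*(-5/2*1/6) = (-10/3 - 16/7)*(-5/12) = -118/21*(-5/12) = 295/126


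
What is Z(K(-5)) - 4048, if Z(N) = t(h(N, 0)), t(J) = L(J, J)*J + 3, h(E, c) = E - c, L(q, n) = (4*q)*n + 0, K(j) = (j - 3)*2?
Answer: -20429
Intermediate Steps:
K(j) = -6 + 2*j (K(j) = (-3 + j)*2 = -6 + 2*j)
L(q, n) = 4*n*q (L(q, n) = 4*n*q + 0 = 4*n*q)
t(J) = 3 + 4*J³ (t(J) = (4*J*J)*J + 3 = (4*J²)*J + 3 = 4*J³ + 3 = 3 + 4*J³)
Z(N) = 3 + 4*N³ (Z(N) = 3 + 4*(N - 1*0)³ = 3 + 4*(N + 0)³ = 3 + 4*N³)
Z(K(-5)) - 4048 = (3 + 4*(-6 + 2*(-5))³) - 4048 = (3 + 4*(-6 - 10)³) - 4048 = (3 + 4*(-16)³) - 4048 = (3 + 4*(-4096)) - 4048 = (3 - 16384) - 4048 = -16381 - 4048 = -20429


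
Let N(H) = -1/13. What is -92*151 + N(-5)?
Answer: -180597/13 ≈ -13892.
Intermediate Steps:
N(H) = -1/13 (N(H) = -1*1/13 = -1/13)
-92*151 + N(-5) = -92*151 - 1/13 = -13892 - 1/13 = -180597/13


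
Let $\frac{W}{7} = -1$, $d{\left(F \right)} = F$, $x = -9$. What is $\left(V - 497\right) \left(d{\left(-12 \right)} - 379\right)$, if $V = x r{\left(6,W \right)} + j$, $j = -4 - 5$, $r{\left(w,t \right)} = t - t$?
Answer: $197846$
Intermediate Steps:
$W = -7$ ($W = 7 \left(-1\right) = -7$)
$r{\left(w,t \right)} = 0$
$j = -9$ ($j = -4 - 5 = -9$)
$V = -9$ ($V = \left(-9\right) 0 - 9 = 0 - 9 = -9$)
$\left(V - 497\right) \left(d{\left(-12 \right)} - 379\right) = \left(-9 - 497\right) \left(-12 - 379\right) = \left(-506\right) \left(-391\right) = 197846$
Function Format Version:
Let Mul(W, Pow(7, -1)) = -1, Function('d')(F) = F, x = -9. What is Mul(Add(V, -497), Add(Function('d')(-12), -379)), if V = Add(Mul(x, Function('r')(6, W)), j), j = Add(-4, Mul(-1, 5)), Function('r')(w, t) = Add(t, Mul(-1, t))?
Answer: 197846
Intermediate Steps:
W = -7 (W = Mul(7, -1) = -7)
Function('r')(w, t) = 0
j = -9 (j = Add(-4, -5) = -9)
V = -9 (V = Add(Mul(-9, 0), -9) = Add(0, -9) = -9)
Mul(Add(V, -497), Add(Function('d')(-12), -379)) = Mul(Add(-9, -497), Add(-12, -379)) = Mul(-506, -391) = 197846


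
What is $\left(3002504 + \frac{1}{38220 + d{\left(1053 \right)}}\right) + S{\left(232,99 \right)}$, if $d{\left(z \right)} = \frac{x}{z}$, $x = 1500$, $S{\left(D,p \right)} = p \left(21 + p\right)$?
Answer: $\frac{40440131716831}{13415720} \approx 3.0144 \cdot 10^{6}$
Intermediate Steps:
$d{\left(z \right)} = \frac{1500}{z}$
$\left(3002504 + \frac{1}{38220 + d{\left(1053 \right)}}\right) + S{\left(232,99 \right)} = \left(3002504 + \frac{1}{38220 + \frac{1500}{1053}}\right) + 99 \left(21 + 99\right) = \left(3002504 + \frac{1}{38220 + 1500 \cdot \frac{1}{1053}}\right) + 99 \cdot 120 = \left(3002504 + \frac{1}{38220 + \frac{500}{351}}\right) + 11880 = \left(3002504 + \frac{1}{\frac{13415720}{351}}\right) + 11880 = \left(3002504 + \frac{351}{13415720}\right) + 11880 = \frac{40280752963231}{13415720} + 11880 = \frac{40440131716831}{13415720}$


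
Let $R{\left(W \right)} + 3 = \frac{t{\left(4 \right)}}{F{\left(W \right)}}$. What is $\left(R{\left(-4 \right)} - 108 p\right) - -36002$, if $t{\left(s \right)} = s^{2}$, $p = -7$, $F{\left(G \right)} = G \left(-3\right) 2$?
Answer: $\frac{110267}{3} \approx 36756.0$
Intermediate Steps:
$F{\left(G \right)} = - 6 G$ ($F{\left(G \right)} = - 3 G 2 = - 6 G$)
$R{\left(W \right)} = -3 - \frac{8}{3 W}$ ($R{\left(W \right)} = -3 + \frac{4^{2}}{\left(-6\right) W} = -3 + 16 \left(- \frac{1}{6 W}\right) = -3 - \frac{8}{3 W}$)
$\left(R{\left(-4 \right)} - 108 p\right) - -36002 = \left(\left(-3 - \frac{8}{3 \left(-4\right)}\right) - -756\right) - -36002 = \left(\left(-3 - - \frac{2}{3}\right) + 756\right) + 36002 = \left(\left(-3 + \frac{2}{3}\right) + 756\right) + 36002 = \left(- \frac{7}{3} + 756\right) + 36002 = \frac{2261}{3} + 36002 = \frac{110267}{3}$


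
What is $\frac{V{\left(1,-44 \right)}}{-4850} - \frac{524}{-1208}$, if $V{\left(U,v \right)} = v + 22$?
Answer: $\frac{320997}{732350} \approx 0.43831$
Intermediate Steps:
$V{\left(U,v \right)} = 22 + v$
$\frac{V{\left(1,-44 \right)}}{-4850} - \frac{524}{-1208} = \frac{22 - 44}{-4850} - \frac{524}{-1208} = \left(-22\right) \left(- \frac{1}{4850}\right) - - \frac{131}{302} = \frac{11}{2425} + \frac{131}{302} = \frac{320997}{732350}$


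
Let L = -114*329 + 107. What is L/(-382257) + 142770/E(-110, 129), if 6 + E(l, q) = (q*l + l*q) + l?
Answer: -26754554993/5446397736 ≈ -4.9123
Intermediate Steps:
E(l, q) = -6 + l + 2*l*q (E(l, q) = -6 + ((q*l + l*q) + l) = -6 + ((l*q + l*q) + l) = -6 + (2*l*q + l) = -6 + (l + 2*l*q) = -6 + l + 2*l*q)
L = -37399 (L = -37506 + 107 = -37399)
L/(-382257) + 142770/E(-110, 129) = -37399/(-382257) + 142770/(-6 - 110 + 2*(-110)*129) = -37399*(-1/382257) + 142770/(-6 - 110 - 28380) = 37399/382257 + 142770/(-28496) = 37399/382257 + 142770*(-1/28496) = 37399/382257 - 71385/14248 = -26754554993/5446397736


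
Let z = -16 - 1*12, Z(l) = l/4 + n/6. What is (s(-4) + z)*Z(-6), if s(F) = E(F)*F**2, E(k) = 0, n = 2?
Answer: 98/3 ≈ 32.667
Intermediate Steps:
Z(l) = 1/3 + l/4 (Z(l) = l/4 + 2/6 = l*(1/4) + 2*(1/6) = l/4 + 1/3 = 1/3 + l/4)
s(F) = 0 (s(F) = 0*F**2 = 0)
z = -28 (z = -16 - 12 = -28)
(s(-4) + z)*Z(-6) = (0 - 28)*(1/3 + (1/4)*(-6)) = -28*(1/3 - 3/2) = -28*(-7/6) = 98/3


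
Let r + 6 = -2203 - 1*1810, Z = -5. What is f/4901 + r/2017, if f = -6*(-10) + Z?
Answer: -19586184/9885317 ≈ -1.9813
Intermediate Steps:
f = 55 (f = -6*(-10) - 5 = 60 - 5 = 55)
r = -4019 (r = -6 + (-2203 - 1*1810) = -6 + (-2203 - 1810) = -6 - 4013 = -4019)
f/4901 + r/2017 = 55/4901 - 4019/2017 = -19586184/9885317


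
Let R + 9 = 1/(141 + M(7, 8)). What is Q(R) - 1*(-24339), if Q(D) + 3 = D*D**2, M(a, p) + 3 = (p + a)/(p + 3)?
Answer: 85054895499176/3602686437 ≈ 23609.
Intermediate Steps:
M(a, p) = -3 + (a + p)/(3 + p) (M(a, p) = -3 + (p + a)/(p + 3) = -3 + (a + p)/(3 + p))
R = -13786/1533 (R = -9 + 1/(141 + (-9 + 7 - 2*8)/(3 + 8)) = -9 + 1/(141 + (-9 + 7 - 16)/11) = -9 + 1/(141 + (1/11)*(-18)) = -9 + 1/(141 - 18/11) = -9 + 1/(1533/11) = -9 + 11/1533 = -13786/1533 ≈ -8.9928)
Q(D) = -3 + D**3 (Q(D) = -3 + D*D**2 = -3 + D**3)
Q(R) - 1*(-24339) = (-3 + (-13786/1533)**3) - 1*(-24339) = (-3 - 2620081631656/3602686437) + 24339 = -2630889690967/3602686437 + 24339 = 85054895499176/3602686437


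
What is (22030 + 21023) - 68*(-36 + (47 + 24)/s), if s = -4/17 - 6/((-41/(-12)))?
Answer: 16630126/347 ≈ 47925.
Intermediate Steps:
s = -1388/697 (s = -4*1/17 - 6/((-41*(-1/12))) = -4/17 - 6/41/12 = -4/17 - 6*12/41 = -4/17 - 72/41 = -1388/697 ≈ -1.9914)
(22030 + 21023) - 68*(-36 + (47 + 24)/s) = (22030 + 21023) - 68*(-36 + (47 + 24)/(-1388/697)) = 43053 - 68*(-36 + 71*(-697/1388)) = 43053 - 68*(-36 - 49487/1388) = 43053 - 68*(-99455/1388) = 43053 + 1690735/347 = 16630126/347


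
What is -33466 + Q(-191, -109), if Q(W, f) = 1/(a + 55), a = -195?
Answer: -4685241/140 ≈ -33466.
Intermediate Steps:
Q(W, f) = -1/140 (Q(W, f) = 1/(-195 + 55) = 1/(-140) = -1/140)
-33466 + Q(-191, -109) = -33466 - 1/140 = -4685241/140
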